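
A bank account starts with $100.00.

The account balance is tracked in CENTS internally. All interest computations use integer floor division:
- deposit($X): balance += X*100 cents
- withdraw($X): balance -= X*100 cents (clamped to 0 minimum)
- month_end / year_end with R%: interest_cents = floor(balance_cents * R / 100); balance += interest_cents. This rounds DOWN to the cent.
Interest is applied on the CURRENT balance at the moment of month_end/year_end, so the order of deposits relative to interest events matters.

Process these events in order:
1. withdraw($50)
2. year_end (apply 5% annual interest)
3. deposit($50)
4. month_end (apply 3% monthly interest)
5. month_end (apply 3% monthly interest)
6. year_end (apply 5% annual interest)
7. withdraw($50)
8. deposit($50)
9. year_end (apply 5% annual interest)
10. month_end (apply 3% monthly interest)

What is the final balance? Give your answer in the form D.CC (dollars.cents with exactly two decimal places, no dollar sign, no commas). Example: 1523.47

Answer: 123.45

Derivation:
After 1 (withdraw($50)): balance=$50.00 total_interest=$0.00
After 2 (year_end (apply 5% annual interest)): balance=$52.50 total_interest=$2.50
After 3 (deposit($50)): balance=$102.50 total_interest=$2.50
After 4 (month_end (apply 3% monthly interest)): balance=$105.57 total_interest=$5.57
After 5 (month_end (apply 3% monthly interest)): balance=$108.73 total_interest=$8.73
After 6 (year_end (apply 5% annual interest)): balance=$114.16 total_interest=$14.16
After 7 (withdraw($50)): balance=$64.16 total_interest=$14.16
After 8 (deposit($50)): balance=$114.16 total_interest=$14.16
After 9 (year_end (apply 5% annual interest)): balance=$119.86 total_interest=$19.86
After 10 (month_end (apply 3% monthly interest)): balance=$123.45 total_interest=$23.45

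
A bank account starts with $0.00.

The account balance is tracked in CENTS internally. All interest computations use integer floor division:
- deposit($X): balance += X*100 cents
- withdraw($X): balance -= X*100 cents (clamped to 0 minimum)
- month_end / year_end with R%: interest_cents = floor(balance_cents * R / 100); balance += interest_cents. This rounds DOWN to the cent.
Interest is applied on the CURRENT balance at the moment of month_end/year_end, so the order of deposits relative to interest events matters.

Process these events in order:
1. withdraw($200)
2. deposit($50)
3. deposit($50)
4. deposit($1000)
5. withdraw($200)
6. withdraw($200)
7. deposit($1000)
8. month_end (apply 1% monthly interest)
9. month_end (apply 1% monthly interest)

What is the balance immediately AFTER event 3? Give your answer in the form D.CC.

After 1 (withdraw($200)): balance=$0.00 total_interest=$0.00
After 2 (deposit($50)): balance=$50.00 total_interest=$0.00
After 3 (deposit($50)): balance=$100.00 total_interest=$0.00

Answer: 100.00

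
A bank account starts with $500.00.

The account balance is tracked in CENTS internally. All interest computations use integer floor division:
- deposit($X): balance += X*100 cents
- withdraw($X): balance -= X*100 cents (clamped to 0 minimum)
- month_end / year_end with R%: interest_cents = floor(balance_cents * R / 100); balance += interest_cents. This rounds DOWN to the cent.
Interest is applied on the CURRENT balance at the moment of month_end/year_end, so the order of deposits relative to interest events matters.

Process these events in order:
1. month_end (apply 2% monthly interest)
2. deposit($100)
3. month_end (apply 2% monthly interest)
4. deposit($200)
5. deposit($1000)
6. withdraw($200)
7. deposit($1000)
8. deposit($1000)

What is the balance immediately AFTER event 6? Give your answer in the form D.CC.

Answer: 1622.20

Derivation:
After 1 (month_end (apply 2% monthly interest)): balance=$510.00 total_interest=$10.00
After 2 (deposit($100)): balance=$610.00 total_interest=$10.00
After 3 (month_end (apply 2% monthly interest)): balance=$622.20 total_interest=$22.20
After 4 (deposit($200)): balance=$822.20 total_interest=$22.20
After 5 (deposit($1000)): balance=$1822.20 total_interest=$22.20
After 6 (withdraw($200)): balance=$1622.20 total_interest=$22.20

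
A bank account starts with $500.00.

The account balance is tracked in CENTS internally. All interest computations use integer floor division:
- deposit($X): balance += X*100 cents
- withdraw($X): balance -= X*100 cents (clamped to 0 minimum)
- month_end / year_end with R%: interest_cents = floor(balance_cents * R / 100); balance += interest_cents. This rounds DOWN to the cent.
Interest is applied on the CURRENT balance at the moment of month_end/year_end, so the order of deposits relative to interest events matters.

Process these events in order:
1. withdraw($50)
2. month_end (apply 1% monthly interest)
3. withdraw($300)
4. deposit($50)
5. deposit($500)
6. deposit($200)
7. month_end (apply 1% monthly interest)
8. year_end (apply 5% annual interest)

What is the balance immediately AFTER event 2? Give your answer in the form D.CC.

After 1 (withdraw($50)): balance=$450.00 total_interest=$0.00
After 2 (month_end (apply 1% monthly interest)): balance=$454.50 total_interest=$4.50

Answer: 454.50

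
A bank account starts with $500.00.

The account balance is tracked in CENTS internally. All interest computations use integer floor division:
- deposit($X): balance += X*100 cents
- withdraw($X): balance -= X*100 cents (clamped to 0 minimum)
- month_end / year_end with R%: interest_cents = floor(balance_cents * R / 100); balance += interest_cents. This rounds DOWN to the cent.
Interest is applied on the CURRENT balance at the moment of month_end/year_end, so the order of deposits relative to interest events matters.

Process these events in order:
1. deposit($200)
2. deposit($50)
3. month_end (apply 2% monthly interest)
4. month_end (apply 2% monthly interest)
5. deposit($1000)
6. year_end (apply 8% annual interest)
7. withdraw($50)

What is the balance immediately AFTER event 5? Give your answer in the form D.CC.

Answer: 1780.30

Derivation:
After 1 (deposit($200)): balance=$700.00 total_interest=$0.00
After 2 (deposit($50)): balance=$750.00 total_interest=$0.00
After 3 (month_end (apply 2% monthly interest)): balance=$765.00 total_interest=$15.00
After 4 (month_end (apply 2% monthly interest)): balance=$780.30 total_interest=$30.30
After 5 (deposit($1000)): balance=$1780.30 total_interest=$30.30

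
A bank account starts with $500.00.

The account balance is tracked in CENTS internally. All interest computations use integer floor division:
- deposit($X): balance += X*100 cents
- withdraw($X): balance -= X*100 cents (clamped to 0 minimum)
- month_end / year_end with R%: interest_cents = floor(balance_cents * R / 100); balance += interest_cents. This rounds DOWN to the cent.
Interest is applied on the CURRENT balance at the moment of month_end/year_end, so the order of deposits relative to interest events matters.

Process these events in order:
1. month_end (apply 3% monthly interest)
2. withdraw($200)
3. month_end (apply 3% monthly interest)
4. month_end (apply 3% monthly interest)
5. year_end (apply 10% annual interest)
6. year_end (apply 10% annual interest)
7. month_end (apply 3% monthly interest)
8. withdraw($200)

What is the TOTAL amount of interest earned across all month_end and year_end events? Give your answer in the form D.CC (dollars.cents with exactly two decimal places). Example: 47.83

Answer: 116.47

Derivation:
After 1 (month_end (apply 3% monthly interest)): balance=$515.00 total_interest=$15.00
After 2 (withdraw($200)): balance=$315.00 total_interest=$15.00
After 3 (month_end (apply 3% monthly interest)): balance=$324.45 total_interest=$24.45
After 4 (month_end (apply 3% monthly interest)): balance=$334.18 total_interest=$34.18
After 5 (year_end (apply 10% annual interest)): balance=$367.59 total_interest=$67.59
After 6 (year_end (apply 10% annual interest)): balance=$404.34 total_interest=$104.34
After 7 (month_end (apply 3% monthly interest)): balance=$416.47 total_interest=$116.47
After 8 (withdraw($200)): balance=$216.47 total_interest=$116.47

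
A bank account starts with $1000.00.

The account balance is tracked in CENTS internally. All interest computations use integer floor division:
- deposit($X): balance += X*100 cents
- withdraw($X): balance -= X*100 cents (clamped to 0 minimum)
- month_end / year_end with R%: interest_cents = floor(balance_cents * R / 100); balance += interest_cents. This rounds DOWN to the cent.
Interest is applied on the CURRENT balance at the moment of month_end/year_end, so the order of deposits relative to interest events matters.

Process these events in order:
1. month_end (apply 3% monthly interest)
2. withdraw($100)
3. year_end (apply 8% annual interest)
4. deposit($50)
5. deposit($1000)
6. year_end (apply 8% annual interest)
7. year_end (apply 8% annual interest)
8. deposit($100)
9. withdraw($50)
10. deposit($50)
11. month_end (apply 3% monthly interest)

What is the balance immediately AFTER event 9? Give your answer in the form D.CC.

Answer: 2446.25

Derivation:
After 1 (month_end (apply 3% monthly interest)): balance=$1030.00 total_interest=$30.00
After 2 (withdraw($100)): balance=$930.00 total_interest=$30.00
After 3 (year_end (apply 8% annual interest)): balance=$1004.40 total_interest=$104.40
After 4 (deposit($50)): balance=$1054.40 total_interest=$104.40
After 5 (deposit($1000)): balance=$2054.40 total_interest=$104.40
After 6 (year_end (apply 8% annual interest)): balance=$2218.75 total_interest=$268.75
After 7 (year_end (apply 8% annual interest)): balance=$2396.25 total_interest=$446.25
After 8 (deposit($100)): balance=$2496.25 total_interest=$446.25
After 9 (withdraw($50)): balance=$2446.25 total_interest=$446.25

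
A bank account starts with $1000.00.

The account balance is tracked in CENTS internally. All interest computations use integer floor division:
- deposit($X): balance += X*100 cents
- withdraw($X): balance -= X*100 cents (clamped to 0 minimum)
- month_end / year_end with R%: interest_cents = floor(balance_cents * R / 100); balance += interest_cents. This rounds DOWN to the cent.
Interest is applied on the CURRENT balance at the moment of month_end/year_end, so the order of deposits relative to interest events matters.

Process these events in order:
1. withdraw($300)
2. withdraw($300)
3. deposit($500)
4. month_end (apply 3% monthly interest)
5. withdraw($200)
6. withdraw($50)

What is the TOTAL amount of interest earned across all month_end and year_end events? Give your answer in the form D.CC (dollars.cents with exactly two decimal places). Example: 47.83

After 1 (withdraw($300)): balance=$700.00 total_interest=$0.00
After 2 (withdraw($300)): balance=$400.00 total_interest=$0.00
After 3 (deposit($500)): balance=$900.00 total_interest=$0.00
After 4 (month_end (apply 3% monthly interest)): balance=$927.00 total_interest=$27.00
After 5 (withdraw($200)): balance=$727.00 total_interest=$27.00
After 6 (withdraw($50)): balance=$677.00 total_interest=$27.00

Answer: 27.00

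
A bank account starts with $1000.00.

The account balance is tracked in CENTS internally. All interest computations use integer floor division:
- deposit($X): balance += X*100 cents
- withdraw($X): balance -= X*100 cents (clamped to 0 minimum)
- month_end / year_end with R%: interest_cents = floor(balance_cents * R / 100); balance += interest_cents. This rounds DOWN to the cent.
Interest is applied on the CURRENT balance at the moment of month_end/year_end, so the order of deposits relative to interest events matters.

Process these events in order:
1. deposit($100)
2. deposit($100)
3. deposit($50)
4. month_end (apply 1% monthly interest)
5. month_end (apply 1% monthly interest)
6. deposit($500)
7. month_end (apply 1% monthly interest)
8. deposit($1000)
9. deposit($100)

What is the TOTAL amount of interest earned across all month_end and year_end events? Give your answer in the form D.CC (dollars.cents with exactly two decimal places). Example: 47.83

Answer: 42.87

Derivation:
After 1 (deposit($100)): balance=$1100.00 total_interest=$0.00
After 2 (deposit($100)): balance=$1200.00 total_interest=$0.00
After 3 (deposit($50)): balance=$1250.00 total_interest=$0.00
After 4 (month_end (apply 1% monthly interest)): balance=$1262.50 total_interest=$12.50
After 5 (month_end (apply 1% monthly interest)): balance=$1275.12 total_interest=$25.12
After 6 (deposit($500)): balance=$1775.12 total_interest=$25.12
After 7 (month_end (apply 1% monthly interest)): balance=$1792.87 total_interest=$42.87
After 8 (deposit($1000)): balance=$2792.87 total_interest=$42.87
After 9 (deposit($100)): balance=$2892.87 total_interest=$42.87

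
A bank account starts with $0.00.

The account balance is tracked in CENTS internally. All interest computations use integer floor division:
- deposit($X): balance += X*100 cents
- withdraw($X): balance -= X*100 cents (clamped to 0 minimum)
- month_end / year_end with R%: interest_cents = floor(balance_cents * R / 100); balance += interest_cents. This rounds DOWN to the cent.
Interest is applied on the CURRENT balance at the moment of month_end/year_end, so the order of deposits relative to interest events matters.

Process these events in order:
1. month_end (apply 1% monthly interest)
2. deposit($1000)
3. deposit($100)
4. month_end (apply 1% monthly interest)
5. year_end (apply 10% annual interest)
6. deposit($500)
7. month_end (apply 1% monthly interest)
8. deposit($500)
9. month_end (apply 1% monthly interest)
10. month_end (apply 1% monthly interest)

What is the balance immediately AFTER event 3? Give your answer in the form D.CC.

After 1 (month_end (apply 1% monthly interest)): balance=$0.00 total_interest=$0.00
After 2 (deposit($1000)): balance=$1000.00 total_interest=$0.00
After 3 (deposit($100)): balance=$1100.00 total_interest=$0.00

Answer: 1100.00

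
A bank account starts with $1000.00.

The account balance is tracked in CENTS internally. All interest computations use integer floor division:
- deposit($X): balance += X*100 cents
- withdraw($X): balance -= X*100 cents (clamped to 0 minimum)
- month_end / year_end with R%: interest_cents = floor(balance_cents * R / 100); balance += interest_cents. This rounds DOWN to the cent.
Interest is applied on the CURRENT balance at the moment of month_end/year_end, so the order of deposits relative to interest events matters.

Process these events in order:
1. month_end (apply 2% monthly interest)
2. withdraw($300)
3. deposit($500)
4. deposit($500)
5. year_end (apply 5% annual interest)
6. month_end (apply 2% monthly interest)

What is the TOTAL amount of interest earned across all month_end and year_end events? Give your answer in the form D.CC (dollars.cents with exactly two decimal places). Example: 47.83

After 1 (month_end (apply 2% monthly interest)): balance=$1020.00 total_interest=$20.00
After 2 (withdraw($300)): balance=$720.00 total_interest=$20.00
After 3 (deposit($500)): balance=$1220.00 total_interest=$20.00
After 4 (deposit($500)): balance=$1720.00 total_interest=$20.00
After 5 (year_end (apply 5% annual interest)): balance=$1806.00 total_interest=$106.00
After 6 (month_end (apply 2% monthly interest)): balance=$1842.12 total_interest=$142.12

Answer: 142.12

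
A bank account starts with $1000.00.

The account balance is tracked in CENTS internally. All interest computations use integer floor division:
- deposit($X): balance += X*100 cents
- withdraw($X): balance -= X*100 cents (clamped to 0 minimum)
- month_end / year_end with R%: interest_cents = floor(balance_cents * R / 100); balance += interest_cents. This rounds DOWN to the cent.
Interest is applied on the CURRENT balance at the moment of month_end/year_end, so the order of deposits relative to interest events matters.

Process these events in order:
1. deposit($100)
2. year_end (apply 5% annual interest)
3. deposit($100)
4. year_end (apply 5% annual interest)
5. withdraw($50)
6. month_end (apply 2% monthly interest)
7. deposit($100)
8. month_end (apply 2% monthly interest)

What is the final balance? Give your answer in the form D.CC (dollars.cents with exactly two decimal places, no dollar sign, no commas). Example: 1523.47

After 1 (deposit($100)): balance=$1100.00 total_interest=$0.00
After 2 (year_end (apply 5% annual interest)): balance=$1155.00 total_interest=$55.00
After 3 (deposit($100)): balance=$1255.00 total_interest=$55.00
After 4 (year_end (apply 5% annual interest)): balance=$1317.75 total_interest=$117.75
After 5 (withdraw($50)): balance=$1267.75 total_interest=$117.75
After 6 (month_end (apply 2% monthly interest)): balance=$1293.10 total_interest=$143.10
After 7 (deposit($100)): balance=$1393.10 total_interest=$143.10
After 8 (month_end (apply 2% monthly interest)): balance=$1420.96 total_interest=$170.96

Answer: 1420.96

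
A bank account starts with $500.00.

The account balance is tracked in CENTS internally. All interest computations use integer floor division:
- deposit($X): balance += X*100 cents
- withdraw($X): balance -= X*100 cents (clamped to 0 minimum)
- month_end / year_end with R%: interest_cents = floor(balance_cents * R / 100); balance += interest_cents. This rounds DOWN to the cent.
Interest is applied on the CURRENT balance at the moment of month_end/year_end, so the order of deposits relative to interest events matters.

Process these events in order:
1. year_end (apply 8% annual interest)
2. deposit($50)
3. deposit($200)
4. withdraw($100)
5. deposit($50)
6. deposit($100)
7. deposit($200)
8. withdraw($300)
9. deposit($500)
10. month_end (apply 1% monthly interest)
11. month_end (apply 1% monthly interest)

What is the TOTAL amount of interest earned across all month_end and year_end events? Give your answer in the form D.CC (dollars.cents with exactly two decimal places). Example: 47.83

Answer: 64.92

Derivation:
After 1 (year_end (apply 8% annual interest)): balance=$540.00 total_interest=$40.00
After 2 (deposit($50)): balance=$590.00 total_interest=$40.00
After 3 (deposit($200)): balance=$790.00 total_interest=$40.00
After 4 (withdraw($100)): balance=$690.00 total_interest=$40.00
After 5 (deposit($50)): balance=$740.00 total_interest=$40.00
After 6 (deposit($100)): balance=$840.00 total_interest=$40.00
After 7 (deposit($200)): balance=$1040.00 total_interest=$40.00
After 8 (withdraw($300)): balance=$740.00 total_interest=$40.00
After 9 (deposit($500)): balance=$1240.00 total_interest=$40.00
After 10 (month_end (apply 1% monthly interest)): balance=$1252.40 total_interest=$52.40
After 11 (month_end (apply 1% monthly interest)): balance=$1264.92 total_interest=$64.92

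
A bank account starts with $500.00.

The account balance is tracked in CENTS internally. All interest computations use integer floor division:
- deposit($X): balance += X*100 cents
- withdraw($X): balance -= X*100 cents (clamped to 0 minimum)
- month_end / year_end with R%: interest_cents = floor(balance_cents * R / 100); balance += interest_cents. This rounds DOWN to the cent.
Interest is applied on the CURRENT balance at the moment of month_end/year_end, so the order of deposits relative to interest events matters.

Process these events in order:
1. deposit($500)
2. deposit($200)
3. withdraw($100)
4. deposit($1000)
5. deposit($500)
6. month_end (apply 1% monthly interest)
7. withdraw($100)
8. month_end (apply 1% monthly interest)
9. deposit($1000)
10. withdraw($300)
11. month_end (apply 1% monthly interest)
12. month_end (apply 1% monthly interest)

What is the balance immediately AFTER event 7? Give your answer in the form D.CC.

After 1 (deposit($500)): balance=$1000.00 total_interest=$0.00
After 2 (deposit($200)): balance=$1200.00 total_interest=$0.00
After 3 (withdraw($100)): balance=$1100.00 total_interest=$0.00
After 4 (deposit($1000)): balance=$2100.00 total_interest=$0.00
After 5 (deposit($500)): balance=$2600.00 total_interest=$0.00
After 6 (month_end (apply 1% monthly interest)): balance=$2626.00 total_interest=$26.00
After 7 (withdraw($100)): balance=$2526.00 total_interest=$26.00

Answer: 2526.00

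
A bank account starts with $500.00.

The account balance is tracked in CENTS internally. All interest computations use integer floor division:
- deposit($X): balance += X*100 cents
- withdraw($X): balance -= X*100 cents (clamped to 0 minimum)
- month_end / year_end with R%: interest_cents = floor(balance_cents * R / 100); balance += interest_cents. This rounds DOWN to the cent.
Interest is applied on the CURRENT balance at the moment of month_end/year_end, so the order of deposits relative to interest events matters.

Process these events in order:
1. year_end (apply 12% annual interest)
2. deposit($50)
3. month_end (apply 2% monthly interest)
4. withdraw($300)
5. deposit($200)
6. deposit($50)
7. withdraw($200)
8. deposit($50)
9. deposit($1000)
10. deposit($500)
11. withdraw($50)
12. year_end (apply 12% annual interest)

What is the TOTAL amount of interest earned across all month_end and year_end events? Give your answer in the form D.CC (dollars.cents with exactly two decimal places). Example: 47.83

After 1 (year_end (apply 12% annual interest)): balance=$560.00 total_interest=$60.00
After 2 (deposit($50)): balance=$610.00 total_interest=$60.00
After 3 (month_end (apply 2% monthly interest)): balance=$622.20 total_interest=$72.20
After 4 (withdraw($300)): balance=$322.20 total_interest=$72.20
After 5 (deposit($200)): balance=$522.20 total_interest=$72.20
After 6 (deposit($50)): balance=$572.20 total_interest=$72.20
After 7 (withdraw($200)): balance=$372.20 total_interest=$72.20
After 8 (deposit($50)): balance=$422.20 total_interest=$72.20
After 9 (deposit($1000)): balance=$1422.20 total_interest=$72.20
After 10 (deposit($500)): balance=$1922.20 total_interest=$72.20
After 11 (withdraw($50)): balance=$1872.20 total_interest=$72.20
After 12 (year_end (apply 12% annual interest)): balance=$2096.86 total_interest=$296.86

Answer: 296.86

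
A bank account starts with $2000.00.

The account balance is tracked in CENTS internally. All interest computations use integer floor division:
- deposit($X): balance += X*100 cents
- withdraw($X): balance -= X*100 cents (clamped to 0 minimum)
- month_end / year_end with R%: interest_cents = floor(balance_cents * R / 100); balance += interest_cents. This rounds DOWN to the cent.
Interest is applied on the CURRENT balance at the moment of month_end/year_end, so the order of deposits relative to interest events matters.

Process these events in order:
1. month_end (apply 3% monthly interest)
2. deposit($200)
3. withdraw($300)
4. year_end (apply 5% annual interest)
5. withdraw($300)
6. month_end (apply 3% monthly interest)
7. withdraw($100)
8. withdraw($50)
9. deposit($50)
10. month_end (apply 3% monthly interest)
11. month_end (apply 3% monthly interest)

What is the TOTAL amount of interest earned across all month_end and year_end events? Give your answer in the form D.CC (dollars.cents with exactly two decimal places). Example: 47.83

After 1 (month_end (apply 3% monthly interest)): balance=$2060.00 total_interest=$60.00
After 2 (deposit($200)): balance=$2260.00 total_interest=$60.00
After 3 (withdraw($300)): balance=$1960.00 total_interest=$60.00
After 4 (year_end (apply 5% annual interest)): balance=$2058.00 total_interest=$158.00
After 5 (withdraw($300)): balance=$1758.00 total_interest=$158.00
After 6 (month_end (apply 3% monthly interest)): balance=$1810.74 total_interest=$210.74
After 7 (withdraw($100)): balance=$1710.74 total_interest=$210.74
After 8 (withdraw($50)): balance=$1660.74 total_interest=$210.74
After 9 (deposit($50)): balance=$1710.74 total_interest=$210.74
After 10 (month_end (apply 3% monthly interest)): balance=$1762.06 total_interest=$262.06
After 11 (month_end (apply 3% monthly interest)): balance=$1814.92 total_interest=$314.92

Answer: 314.92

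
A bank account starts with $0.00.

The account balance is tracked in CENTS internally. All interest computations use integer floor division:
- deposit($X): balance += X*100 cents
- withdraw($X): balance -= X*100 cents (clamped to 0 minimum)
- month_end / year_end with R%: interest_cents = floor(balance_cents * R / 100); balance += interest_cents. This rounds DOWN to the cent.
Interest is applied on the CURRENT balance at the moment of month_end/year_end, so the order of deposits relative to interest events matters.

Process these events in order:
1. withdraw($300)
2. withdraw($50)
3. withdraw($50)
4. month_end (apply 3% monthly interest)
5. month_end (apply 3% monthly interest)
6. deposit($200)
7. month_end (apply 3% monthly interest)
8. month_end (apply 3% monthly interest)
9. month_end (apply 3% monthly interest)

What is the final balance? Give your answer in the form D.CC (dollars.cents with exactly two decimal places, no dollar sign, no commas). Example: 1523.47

Answer: 218.54

Derivation:
After 1 (withdraw($300)): balance=$0.00 total_interest=$0.00
After 2 (withdraw($50)): balance=$0.00 total_interest=$0.00
After 3 (withdraw($50)): balance=$0.00 total_interest=$0.00
After 4 (month_end (apply 3% monthly interest)): balance=$0.00 total_interest=$0.00
After 5 (month_end (apply 3% monthly interest)): balance=$0.00 total_interest=$0.00
After 6 (deposit($200)): balance=$200.00 total_interest=$0.00
After 7 (month_end (apply 3% monthly interest)): balance=$206.00 total_interest=$6.00
After 8 (month_end (apply 3% monthly interest)): balance=$212.18 total_interest=$12.18
After 9 (month_end (apply 3% monthly interest)): balance=$218.54 total_interest=$18.54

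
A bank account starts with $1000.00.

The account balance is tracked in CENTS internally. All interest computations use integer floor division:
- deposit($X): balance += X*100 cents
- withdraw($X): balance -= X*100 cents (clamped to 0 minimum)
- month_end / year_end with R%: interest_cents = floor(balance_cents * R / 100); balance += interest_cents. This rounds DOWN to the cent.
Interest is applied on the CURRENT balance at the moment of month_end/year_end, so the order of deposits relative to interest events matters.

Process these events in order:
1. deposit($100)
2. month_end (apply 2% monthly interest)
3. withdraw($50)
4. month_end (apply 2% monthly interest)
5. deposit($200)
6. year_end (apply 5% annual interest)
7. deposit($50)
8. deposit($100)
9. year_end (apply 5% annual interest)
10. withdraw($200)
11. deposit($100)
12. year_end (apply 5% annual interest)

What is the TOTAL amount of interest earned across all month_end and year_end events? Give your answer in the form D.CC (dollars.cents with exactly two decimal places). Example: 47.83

Answer: 257.68

Derivation:
After 1 (deposit($100)): balance=$1100.00 total_interest=$0.00
After 2 (month_end (apply 2% monthly interest)): balance=$1122.00 total_interest=$22.00
After 3 (withdraw($50)): balance=$1072.00 total_interest=$22.00
After 4 (month_end (apply 2% monthly interest)): balance=$1093.44 total_interest=$43.44
After 5 (deposit($200)): balance=$1293.44 total_interest=$43.44
After 6 (year_end (apply 5% annual interest)): balance=$1358.11 total_interest=$108.11
After 7 (deposit($50)): balance=$1408.11 total_interest=$108.11
After 8 (deposit($100)): balance=$1508.11 total_interest=$108.11
After 9 (year_end (apply 5% annual interest)): balance=$1583.51 total_interest=$183.51
After 10 (withdraw($200)): balance=$1383.51 total_interest=$183.51
After 11 (deposit($100)): balance=$1483.51 total_interest=$183.51
After 12 (year_end (apply 5% annual interest)): balance=$1557.68 total_interest=$257.68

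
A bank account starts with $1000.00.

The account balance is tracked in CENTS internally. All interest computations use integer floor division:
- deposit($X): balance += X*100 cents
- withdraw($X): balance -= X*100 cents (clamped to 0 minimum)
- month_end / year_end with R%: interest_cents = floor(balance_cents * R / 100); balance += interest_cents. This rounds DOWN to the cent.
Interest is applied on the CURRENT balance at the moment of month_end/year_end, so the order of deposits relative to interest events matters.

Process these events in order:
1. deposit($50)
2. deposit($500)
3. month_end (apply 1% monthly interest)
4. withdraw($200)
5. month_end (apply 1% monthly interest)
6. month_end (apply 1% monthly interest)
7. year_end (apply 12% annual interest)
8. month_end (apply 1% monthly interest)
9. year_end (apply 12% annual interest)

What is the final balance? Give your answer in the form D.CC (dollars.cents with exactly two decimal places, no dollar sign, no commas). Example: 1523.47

Answer: 1764.77

Derivation:
After 1 (deposit($50)): balance=$1050.00 total_interest=$0.00
After 2 (deposit($500)): balance=$1550.00 total_interest=$0.00
After 3 (month_end (apply 1% monthly interest)): balance=$1565.50 total_interest=$15.50
After 4 (withdraw($200)): balance=$1365.50 total_interest=$15.50
After 5 (month_end (apply 1% monthly interest)): balance=$1379.15 total_interest=$29.15
After 6 (month_end (apply 1% monthly interest)): balance=$1392.94 total_interest=$42.94
After 7 (year_end (apply 12% annual interest)): balance=$1560.09 total_interest=$210.09
After 8 (month_end (apply 1% monthly interest)): balance=$1575.69 total_interest=$225.69
After 9 (year_end (apply 12% annual interest)): balance=$1764.77 total_interest=$414.77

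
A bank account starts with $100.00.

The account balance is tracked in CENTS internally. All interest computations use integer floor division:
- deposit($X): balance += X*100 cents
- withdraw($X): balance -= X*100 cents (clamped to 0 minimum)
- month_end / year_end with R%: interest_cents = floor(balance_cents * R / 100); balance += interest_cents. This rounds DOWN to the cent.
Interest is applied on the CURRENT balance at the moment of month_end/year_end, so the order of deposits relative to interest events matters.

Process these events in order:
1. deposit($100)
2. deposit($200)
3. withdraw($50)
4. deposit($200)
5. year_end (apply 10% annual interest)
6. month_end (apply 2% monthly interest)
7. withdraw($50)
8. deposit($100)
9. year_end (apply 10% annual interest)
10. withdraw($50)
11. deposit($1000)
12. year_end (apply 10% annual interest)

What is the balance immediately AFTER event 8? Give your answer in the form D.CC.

Answer: 667.10

Derivation:
After 1 (deposit($100)): balance=$200.00 total_interest=$0.00
After 2 (deposit($200)): balance=$400.00 total_interest=$0.00
After 3 (withdraw($50)): balance=$350.00 total_interest=$0.00
After 4 (deposit($200)): balance=$550.00 total_interest=$0.00
After 5 (year_end (apply 10% annual interest)): balance=$605.00 total_interest=$55.00
After 6 (month_end (apply 2% monthly interest)): balance=$617.10 total_interest=$67.10
After 7 (withdraw($50)): balance=$567.10 total_interest=$67.10
After 8 (deposit($100)): balance=$667.10 total_interest=$67.10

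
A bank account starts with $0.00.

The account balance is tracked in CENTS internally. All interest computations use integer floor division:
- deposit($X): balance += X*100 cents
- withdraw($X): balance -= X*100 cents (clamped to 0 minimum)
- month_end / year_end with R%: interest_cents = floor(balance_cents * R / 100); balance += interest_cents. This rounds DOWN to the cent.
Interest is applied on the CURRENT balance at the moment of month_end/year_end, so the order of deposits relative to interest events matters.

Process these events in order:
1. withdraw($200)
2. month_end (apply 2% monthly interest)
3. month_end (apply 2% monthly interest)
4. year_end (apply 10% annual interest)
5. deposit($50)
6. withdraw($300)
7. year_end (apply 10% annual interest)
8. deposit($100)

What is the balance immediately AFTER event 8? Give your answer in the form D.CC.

After 1 (withdraw($200)): balance=$0.00 total_interest=$0.00
After 2 (month_end (apply 2% monthly interest)): balance=$0.00 total_interest=$0.00
After 3 (month_end (apply 2% monthly interest)): balance=$0.00 total_interest=$0.00
After 4 (year_end (apply 10% annual interest)): balance=$0.00 total_interest=$0.00
After 5 (deposit($50)): balance=$50.00 total_interest=$0.00
After 6 (withdraw($300)): balance=$0.00 total_interest=$0.00
After 7 (year_end (apply 10% annual interest)): balance=$0.00 total_interest=$0.00
After 8 (deposit($100)): balance=$100.00 total_interest=$0.00

Answer: 100.00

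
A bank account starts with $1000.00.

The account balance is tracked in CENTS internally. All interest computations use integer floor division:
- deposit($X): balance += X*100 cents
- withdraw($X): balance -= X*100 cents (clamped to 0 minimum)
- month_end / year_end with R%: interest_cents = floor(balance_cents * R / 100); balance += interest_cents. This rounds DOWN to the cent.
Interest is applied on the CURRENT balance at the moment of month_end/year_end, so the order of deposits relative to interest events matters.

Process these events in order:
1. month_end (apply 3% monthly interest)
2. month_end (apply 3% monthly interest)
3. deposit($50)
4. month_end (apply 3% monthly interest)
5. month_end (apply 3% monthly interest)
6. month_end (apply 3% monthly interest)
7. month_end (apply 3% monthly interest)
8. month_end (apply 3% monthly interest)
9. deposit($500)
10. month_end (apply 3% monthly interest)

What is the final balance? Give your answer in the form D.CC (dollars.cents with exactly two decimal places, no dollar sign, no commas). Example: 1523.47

Answer: 1841.43

Derivation:
After 1 (month_end (apply 3% monthly interest)): balance=$1030.00 total_interest=$30.00
After 2 (month_end (apply 3% monthly interest)): balance=$1060.90 total_interest=$60.90
After 3 (deposit($50)): balance=$1110.90 total_interest=$60.90
After 4 (month_end (apply 3% monthly interest)): balance=$1144.22 total_interest=$94.22
After 5 (month_end (apply 3% monthly interest)): balance=$1178.54 total_interest=$128.54
After 6 (month_end (apply 3% monthly interest)): balance=$1213.89 total_interest=$163.89
After 7 (month_end (apply 3% monthly interest)): balance=$1250.30 total_interest=$200.30
After 8 (month_end (apply 3% monthly interest)): balance=$1287.80 total_interest=$237.80
After 9 (deposit($500)): balance=$1787.80 total_interest=$237.80
After 10 (month_end (apply 3% monthly interest)): balance=$1841.43 total_interest=$291.43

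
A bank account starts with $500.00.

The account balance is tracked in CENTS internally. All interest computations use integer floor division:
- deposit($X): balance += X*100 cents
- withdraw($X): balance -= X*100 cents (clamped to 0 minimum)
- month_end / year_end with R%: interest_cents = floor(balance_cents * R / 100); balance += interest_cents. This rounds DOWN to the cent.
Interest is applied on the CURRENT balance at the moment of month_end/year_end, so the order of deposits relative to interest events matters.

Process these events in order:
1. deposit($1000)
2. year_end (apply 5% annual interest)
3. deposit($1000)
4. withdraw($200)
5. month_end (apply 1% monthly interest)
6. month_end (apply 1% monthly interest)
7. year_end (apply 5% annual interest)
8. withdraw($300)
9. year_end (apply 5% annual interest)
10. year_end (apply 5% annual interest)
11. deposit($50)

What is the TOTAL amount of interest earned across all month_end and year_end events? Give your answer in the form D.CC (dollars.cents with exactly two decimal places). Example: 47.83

After 1 (deposit($1000)): balance=$1500.00 total_interest=$0.00
After 2 (year_end (apply 5% annual interest)): balance=$1575.00 total_interest=$75.00
After 3 (deposit($1000)): balance=$2575.00 total_interest=$75.00
After 4 (withdraw($200)): balance=$2375.00 total_interest=$75.00
After 5 (month_end (apply 1% monthly interest)): balance=$2398.75 total_interest=$98.75
After 6 (month_end (apply 1% monthly interest)): balance=$2422.73 total_interest=$122.73
After 7 (year_end (apply 5% annual interest)): balance=$2543.86 total_interest=$243.86
After 8 (withdraw($300)): balance=$2243.86 total_interest=$243.86
After 9 (year_end (apply 5% annual interest)): balance=$2356.05 total_interest=$356.05
After 10 (year_end (apply 5% annual interest)): balance=$2473.85 total_interest=$473.85
After 11 (deposit($50)): balance=$2523.85 total_interest=$473.85

Answer: 473.85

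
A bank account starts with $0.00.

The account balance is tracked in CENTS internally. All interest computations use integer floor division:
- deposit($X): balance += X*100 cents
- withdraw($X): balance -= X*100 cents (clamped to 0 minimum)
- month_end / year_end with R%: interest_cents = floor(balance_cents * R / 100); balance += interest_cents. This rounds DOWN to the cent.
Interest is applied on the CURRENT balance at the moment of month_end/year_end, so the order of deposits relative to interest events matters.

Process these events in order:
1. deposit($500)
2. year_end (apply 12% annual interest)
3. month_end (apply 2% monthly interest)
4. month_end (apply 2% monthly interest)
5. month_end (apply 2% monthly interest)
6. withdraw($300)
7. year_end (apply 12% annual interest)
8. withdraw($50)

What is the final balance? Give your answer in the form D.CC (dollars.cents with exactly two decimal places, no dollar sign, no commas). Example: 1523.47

Answer: 279.58

Derivation:
After 1 (deposit($500)): balance=$500.00 total_interest=$0.00
After 2 (year_end (apply 12% annual interest)): balance=$560.00 total_interest=$60.00
After 3 (month_end (apply 2% monthly interest)): balance=$571.20 total_interest=$71.20
After 4 (month_end (apply 2% monthly interest)): balance=$582.62 total_interest=$82.62
After 5 (month_end (apply 2% monthly interest)): balance=$594.27 total_interest=$94.27
After 6 (withdraw($300)): balance=$294.27 total_interest=$94.27
After 7 (year_end (apply 12% annual interest)): balance=$329.58 total_interest=$129.58
After 8 (withdraw($50)): balance=$279.58 total_interest=$129.58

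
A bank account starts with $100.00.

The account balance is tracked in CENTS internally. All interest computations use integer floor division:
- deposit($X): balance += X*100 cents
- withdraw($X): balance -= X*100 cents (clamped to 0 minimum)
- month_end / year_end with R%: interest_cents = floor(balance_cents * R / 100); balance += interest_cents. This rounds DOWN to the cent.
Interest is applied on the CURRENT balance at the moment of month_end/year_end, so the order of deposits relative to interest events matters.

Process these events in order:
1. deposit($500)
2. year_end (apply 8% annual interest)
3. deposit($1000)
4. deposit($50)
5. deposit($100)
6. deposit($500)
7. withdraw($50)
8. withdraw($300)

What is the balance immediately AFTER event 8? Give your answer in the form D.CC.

Answer: 1948.00

Derivation:
After 1 (deposit($500)): balance=$600.00 total_interest=$0.00
After 2 (year_end (apply 8% annual interest)): balance=$648.00 total_interest=$48.00
After 3 (deposit($1000)): balance=$1648.00 total_interest=$48.00
After 4 (deposit($50)): balance=$1698.00 total_interest=$48.00
After 5 (deposit($100)): balance=$1798.00 total_interest=$48.00
After 6 (deposit($500)): balance=$2298.00 total_interest=$48.00
After 7 (withdraw($50)): balance=$2248.00 total_interest=$48.00
After 8 (withdraw($300)): balance=$1948.00 total_interest=$48.00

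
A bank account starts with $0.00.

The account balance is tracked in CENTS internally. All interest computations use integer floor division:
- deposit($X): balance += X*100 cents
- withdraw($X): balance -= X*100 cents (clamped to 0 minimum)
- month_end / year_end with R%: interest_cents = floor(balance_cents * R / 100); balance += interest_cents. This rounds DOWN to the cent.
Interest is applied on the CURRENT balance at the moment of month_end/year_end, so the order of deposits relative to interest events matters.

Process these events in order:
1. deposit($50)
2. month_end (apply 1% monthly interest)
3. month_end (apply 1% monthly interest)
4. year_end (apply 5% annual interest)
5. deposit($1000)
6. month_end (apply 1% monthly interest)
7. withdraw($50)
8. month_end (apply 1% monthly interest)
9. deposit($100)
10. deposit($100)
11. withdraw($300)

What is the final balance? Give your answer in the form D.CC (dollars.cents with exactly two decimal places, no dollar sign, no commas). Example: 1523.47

After 1 (deposit($50)): balance=$50.00 total_interest=$0.00
After 2 (month_end (apply 1% monthly interest)): balance=$50.50 total_interest=$0.50
After 3 (month_end (apply 1% monthly interest)): balance=$51.00 total_interest=$1.00
After 4 (year_end (apply 5% annual interest)): balance=$53.55 total_interest=$3.55
After 5 (deposit($1000)): balance=$1053.55 total_interest=$3.55
After 6 (month_end (apply 1% monthly interest)): balance=$1064.08 total_interest=$14.08
After 7 (withdraw($50)): balance=$1014.08 total_interest=$14.08
After 8 (month_end (apply 1% monthly interest)): balance=$1024.22 total_interest=$24.22
After 9 (deposit($100)): balance=$1124.22 total_interest=$24.22
After 10 (deposit($100)): balance=$1224.22 total_interest=$24.22
After 11 (withdraw($300)): balance=$924.22 total_interest=$24.22

Answer: 924.22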